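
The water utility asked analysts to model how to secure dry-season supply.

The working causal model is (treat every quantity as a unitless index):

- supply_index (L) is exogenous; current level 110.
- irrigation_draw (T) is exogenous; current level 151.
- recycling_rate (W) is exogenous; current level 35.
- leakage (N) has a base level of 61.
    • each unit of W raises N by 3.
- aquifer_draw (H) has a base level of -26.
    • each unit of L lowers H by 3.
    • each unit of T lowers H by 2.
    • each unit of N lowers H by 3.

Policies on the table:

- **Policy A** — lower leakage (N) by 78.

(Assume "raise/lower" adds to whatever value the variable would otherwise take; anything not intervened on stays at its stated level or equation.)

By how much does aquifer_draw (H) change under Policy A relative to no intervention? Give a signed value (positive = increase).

Baseline:
  L = 110
  T = 151
  W = 35
  N = 61 + 3·35 = 166
  H = -26 − 3·110 − 2·151 − 3·166 = -1156
Policy A (N − 78):
  L = 110
  T = 151
  W = 35
  N = 61 + 3·35 (−78 from intervention) = 88
  H = -26 − 3·110 − 2·151 − 3·88 = -922
Change in H: -922 − (-1156) = 234

234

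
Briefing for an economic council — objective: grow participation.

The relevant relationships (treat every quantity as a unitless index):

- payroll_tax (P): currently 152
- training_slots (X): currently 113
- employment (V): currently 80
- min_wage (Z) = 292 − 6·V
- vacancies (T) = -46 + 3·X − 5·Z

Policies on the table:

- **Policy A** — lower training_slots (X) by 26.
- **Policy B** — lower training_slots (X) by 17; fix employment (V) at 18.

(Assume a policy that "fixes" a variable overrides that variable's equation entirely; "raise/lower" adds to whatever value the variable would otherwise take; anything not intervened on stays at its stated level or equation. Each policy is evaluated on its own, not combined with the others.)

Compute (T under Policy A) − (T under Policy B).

Policy A (X − 26):
  X = 113 − 26 = 87
  V = 80
  Z = 292 − 6·80 = -188
  T = -46 + 3·87 − 5·(-188) = 1155
Policy B (X − 17, V := 18):
  X = 113 − 17 = 96
  V = 18
  Z = 292 − 6·18 = 184
  T = -46 + 3·96 − 5·184 = -678
T: 1155 − (-678) = 1833

1833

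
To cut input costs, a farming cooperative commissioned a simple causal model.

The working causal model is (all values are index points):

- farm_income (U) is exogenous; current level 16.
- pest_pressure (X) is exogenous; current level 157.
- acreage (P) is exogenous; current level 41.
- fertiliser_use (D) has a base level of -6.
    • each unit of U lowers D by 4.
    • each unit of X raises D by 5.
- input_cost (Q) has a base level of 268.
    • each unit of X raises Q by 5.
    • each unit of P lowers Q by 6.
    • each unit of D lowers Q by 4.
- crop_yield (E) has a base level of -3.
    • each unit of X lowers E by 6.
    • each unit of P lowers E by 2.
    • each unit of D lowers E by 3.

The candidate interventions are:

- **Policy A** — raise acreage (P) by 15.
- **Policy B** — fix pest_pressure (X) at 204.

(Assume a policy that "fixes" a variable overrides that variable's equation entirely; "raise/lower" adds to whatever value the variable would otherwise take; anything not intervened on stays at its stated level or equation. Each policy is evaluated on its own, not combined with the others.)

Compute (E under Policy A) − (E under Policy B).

957

Policy A (P + 15):
  U = 16
  X = 157
  P = 41 + 15 = 56
  D = -6 − 4·16 + 5·157 = 715
  E = -3 − 6·157 − 2·56 − 3·715 = -3202
Policy B (X := 204):
  U = 16
  X = 204
  P = 41
  D = -6 − 4·16 + 5·204 = 950
  E = -3 − 6·204 − 2·41 − 3·950 = -4159
E: -3202 − (-4159) = 957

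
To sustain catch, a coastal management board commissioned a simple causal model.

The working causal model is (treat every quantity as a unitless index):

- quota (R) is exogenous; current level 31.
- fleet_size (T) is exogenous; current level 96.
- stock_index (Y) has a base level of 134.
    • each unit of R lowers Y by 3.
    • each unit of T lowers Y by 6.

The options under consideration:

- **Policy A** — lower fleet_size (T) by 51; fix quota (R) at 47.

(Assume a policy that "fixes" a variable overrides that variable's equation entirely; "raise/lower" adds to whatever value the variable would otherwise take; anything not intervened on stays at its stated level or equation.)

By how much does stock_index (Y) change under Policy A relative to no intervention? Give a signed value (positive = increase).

258

Baseline:
  R = 31
  T = 96
  Y = 134 − 3·31 − 6·96 = -535
Policy A (T − 51, R := 47):
  R = 47
  T = 96 − 51 = 45
  Y = 134 − 3·47 − 6·45 = -277
Change in Y: -277 − (-535) = 258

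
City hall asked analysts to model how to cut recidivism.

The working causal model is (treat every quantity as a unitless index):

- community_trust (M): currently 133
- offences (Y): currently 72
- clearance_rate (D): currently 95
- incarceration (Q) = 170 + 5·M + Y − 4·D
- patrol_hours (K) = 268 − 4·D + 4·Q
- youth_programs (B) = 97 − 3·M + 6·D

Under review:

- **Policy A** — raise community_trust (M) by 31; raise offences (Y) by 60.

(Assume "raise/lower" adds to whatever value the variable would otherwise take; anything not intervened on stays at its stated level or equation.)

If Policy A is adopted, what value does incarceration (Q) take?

742

Policy A (M + 31, Y + 60):
  M = 133 + 31 = 164
  Y = 72 + 60 = 132
  D = 95
  Q = 170 + 5·164 + 132 − 4·95 = 742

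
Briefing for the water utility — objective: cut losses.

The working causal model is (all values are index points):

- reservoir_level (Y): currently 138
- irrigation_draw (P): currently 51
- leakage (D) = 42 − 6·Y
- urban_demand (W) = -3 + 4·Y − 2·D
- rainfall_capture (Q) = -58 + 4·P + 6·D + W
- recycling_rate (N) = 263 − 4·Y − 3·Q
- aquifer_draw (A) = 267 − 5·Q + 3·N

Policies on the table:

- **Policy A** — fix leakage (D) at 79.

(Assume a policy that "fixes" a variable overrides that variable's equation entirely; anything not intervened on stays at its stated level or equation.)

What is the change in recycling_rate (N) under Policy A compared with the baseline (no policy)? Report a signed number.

Baseline:
  Y = 138
  P = 51
  D = 42 − 6·138 = -786
  W = -3 + 4·138 − 2·(-786) = 2121
  Q = -58 + 4·51 + 6·(-786) + 2121 = -2449
  N = 263 − 4·138 − 3·(-2449) = 7058
Policy A (D := 79):
  Y = 138
  P = 51
  D = 79
  W = -3 + 4·138 − 2·79 = 391
  Q = -58 + 4·51 + 6·79 + 391 = 1011
  N = 263 − 4·138 − 3·1011 = -3322
Change in N: -3322 − 7058 = -10380

-10380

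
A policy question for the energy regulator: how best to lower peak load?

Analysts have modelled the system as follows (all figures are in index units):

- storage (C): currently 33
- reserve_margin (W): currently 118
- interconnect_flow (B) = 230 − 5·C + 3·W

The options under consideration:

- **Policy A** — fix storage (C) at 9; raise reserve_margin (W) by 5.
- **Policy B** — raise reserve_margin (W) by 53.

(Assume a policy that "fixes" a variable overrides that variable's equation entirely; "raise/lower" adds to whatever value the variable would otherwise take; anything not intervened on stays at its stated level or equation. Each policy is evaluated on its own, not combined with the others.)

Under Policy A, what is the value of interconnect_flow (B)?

554

Policy A (C := 9, W + 5):
  C = 9
  W = 118 + 5 = 123
  B = 230 − 5·9 + 3·123 = 554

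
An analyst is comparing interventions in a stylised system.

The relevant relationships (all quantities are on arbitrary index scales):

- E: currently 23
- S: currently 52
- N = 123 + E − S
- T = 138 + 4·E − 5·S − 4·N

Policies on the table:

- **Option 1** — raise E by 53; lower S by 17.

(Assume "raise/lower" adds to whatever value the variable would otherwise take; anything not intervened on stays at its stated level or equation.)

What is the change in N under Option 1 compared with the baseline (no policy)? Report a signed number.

70

Baseline:
  E = 23
  S = 52
  N = 123 + 23 − 52 = 94
Option 1 (E + 53, S − 17):
  E = 23 + 53 = 76
  S = 52 − 17 = 35
  N = 123 + 76 − 35 = 164
Change in N: 164 − 94 = 70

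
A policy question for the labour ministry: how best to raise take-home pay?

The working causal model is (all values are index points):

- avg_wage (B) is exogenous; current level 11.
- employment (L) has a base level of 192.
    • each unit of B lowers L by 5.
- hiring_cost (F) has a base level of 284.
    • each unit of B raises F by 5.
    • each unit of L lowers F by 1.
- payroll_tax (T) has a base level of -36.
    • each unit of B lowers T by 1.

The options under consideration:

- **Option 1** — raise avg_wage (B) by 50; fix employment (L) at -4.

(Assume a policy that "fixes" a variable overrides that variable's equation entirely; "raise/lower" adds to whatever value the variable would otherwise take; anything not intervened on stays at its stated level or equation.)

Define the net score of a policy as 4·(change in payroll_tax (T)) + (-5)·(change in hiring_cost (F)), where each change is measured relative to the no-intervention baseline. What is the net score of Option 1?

Baseline:
  B = 11
  L = 192 − 5·11 = 137
  F = 284 + 5·11 − 137 = 202
  T = -36 − 11 = -47
Option 1 (B + 50, L := -4):
  B = 11 + 50 = 61
  L = -4
  F = 284 + 5·61 − (-4) = 593
  T = -36 − 61 = -97
ΔT = -97 − (-47) = -50; ΔF = 593 − 202 = 391
Score = 4·(-50) + (-5)·391 = -2155

-2155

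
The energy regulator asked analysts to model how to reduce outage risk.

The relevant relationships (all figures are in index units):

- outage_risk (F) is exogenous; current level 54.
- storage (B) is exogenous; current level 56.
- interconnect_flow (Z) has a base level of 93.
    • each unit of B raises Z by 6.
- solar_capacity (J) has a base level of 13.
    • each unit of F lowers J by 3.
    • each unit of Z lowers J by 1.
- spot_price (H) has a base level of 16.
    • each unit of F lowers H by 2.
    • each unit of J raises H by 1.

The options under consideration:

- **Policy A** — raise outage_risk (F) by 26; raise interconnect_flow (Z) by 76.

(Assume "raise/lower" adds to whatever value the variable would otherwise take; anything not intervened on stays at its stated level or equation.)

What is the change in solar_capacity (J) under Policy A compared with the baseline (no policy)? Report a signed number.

-154

Baseline:
  F = 54
  B = 56
  Z = 93 + 6·56 = 429
  J = 13 − 3·54 − 429 = -578
Policy A (F + 26, Z + 76):
  F = 54 + 26 = 80
  B = 56
  Z = 93 + 6·56 (+76 from intervention) = 505
  J = 13 − 3·80 − 505 = -732
Change in J: -732 − (-578) = -154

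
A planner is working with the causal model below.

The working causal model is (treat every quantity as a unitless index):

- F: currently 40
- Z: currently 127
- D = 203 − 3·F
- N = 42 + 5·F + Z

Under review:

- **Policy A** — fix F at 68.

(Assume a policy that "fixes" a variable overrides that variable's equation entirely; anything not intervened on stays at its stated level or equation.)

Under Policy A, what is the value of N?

509

Policy A (F := 68):
  F = 68
  Z = 127
  N = 42 + 5·68 + 127 = 509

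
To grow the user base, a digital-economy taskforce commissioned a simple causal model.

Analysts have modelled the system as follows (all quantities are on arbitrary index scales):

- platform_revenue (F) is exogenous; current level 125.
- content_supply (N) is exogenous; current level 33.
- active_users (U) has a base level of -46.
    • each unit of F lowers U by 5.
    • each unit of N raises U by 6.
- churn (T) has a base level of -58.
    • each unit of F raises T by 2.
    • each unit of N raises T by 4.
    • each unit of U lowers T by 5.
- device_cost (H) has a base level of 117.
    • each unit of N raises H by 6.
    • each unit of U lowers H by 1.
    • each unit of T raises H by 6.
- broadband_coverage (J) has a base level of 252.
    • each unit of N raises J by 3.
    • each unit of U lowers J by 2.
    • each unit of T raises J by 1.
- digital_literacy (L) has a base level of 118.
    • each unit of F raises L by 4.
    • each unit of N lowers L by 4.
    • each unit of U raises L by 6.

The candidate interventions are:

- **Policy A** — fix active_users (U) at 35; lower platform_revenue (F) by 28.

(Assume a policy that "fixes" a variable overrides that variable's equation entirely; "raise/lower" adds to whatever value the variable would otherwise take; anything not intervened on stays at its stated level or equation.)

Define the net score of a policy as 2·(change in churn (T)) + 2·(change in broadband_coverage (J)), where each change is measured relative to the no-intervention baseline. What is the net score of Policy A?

-12416

Baseline:
  F = 125
  N = 33
  U = -46 − 5·125 + 6·33 = -473
  T = -58 + 2·125 + 4·33 − 5·(-473) = 2689
  J = 252 + 3·33 − 2·(-473) + 2689 = 3986
Policy A (U := 35, F − 28):
  F = 125 − 28 = 97
  N = 33
  U = 35
  T = -58 + 2·97 + 4·33 − 5·35 = 93
  J = 252 + 3·33 − 2·35 + 93 = 374
ΔT = 93 − 2689 = -2596; ΔJ = 374 − 3986 = -3612
Score = 2·(-2596) + 2·(-3612) = -12416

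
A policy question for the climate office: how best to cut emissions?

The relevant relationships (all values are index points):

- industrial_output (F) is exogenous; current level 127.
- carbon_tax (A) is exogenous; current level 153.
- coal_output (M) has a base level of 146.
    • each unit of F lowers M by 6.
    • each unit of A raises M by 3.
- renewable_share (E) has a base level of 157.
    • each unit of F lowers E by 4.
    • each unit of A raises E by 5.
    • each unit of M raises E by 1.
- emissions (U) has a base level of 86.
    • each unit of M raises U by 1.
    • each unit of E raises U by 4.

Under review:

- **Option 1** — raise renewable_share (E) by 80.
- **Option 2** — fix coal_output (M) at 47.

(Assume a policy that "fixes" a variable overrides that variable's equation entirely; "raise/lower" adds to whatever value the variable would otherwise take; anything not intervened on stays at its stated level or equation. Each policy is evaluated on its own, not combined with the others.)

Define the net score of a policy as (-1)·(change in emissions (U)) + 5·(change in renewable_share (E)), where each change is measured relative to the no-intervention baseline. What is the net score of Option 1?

80

Baseline:
  F = 127
  A = 153
  M = 146 − 6·127 + 3·153 = -157
  E = 157 − 4·127 + 5·153 + (-157) = 257
  U = 86 + (-157) + 4·257 = 957
Option 1 (E + 80):
  F = 127
  A = 153
  M = 146 − 6·127 + 3·153 = -157
  E = 157 − 4·127 + 5·153 + (-157) (+80 from intervention) = 337
  U = 86 + (-157) + 4·337 = 1277
ΔU = 1277 − 957 = 320; ΔE = 337 − 257 = 80
Score = (-1)·320 + 5·80 = 80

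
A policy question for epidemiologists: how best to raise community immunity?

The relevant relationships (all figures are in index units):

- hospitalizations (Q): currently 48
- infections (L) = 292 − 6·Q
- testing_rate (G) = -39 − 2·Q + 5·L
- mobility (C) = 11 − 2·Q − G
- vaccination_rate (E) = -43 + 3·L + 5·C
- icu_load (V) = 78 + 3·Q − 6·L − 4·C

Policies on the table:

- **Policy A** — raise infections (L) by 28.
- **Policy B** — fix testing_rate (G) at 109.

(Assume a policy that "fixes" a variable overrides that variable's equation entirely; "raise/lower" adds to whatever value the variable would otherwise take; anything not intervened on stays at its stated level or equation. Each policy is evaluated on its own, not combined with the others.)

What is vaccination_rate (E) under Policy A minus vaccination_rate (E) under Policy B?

504

Policy A (L + 28):
  Q = 48
  L = 292 − 6·48 (+28 from intervention) = 32
  G = -39 − 2·48 + 5·32 = 25
  C = 11 − 2·48 − 25 = -110
  E = -43 + 3·32 + 5·(-110) = -497
Policy B (G := 109):
  Q = 48
  L = 292 − 6·48 = 4
  G = 109
  C = 11 − 2·48 − 109 = -194
  E = -43 + 3·4 + 5·(-194) = -1001
E: -497 − (-1001) = 504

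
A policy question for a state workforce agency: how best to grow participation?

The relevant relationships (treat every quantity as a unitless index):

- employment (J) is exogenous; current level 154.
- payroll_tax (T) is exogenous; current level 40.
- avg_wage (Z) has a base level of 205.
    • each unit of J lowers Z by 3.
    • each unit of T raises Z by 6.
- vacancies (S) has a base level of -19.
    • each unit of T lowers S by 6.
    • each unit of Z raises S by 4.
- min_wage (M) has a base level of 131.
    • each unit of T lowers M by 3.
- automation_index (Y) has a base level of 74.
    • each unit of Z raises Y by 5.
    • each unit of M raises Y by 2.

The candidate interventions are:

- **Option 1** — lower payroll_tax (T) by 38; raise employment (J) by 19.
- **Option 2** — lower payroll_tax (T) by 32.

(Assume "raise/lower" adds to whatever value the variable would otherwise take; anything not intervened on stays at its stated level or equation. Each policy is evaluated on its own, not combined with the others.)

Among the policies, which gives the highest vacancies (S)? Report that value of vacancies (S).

-903

Option 1 (T − 38, J + 19):
  J = 154 + 19 = 173
  T = 40 − 38 = 2
  Z = 205 − 3·173 + 6·2 = -302
  S = -19 − 6·2 + 4·(-302) = -1239
Option 2 (T − 32):
  J = 154
  T = 40 − 32 = 8
  Z = 205 − 3·154 + 6·8 = -209
  S = -19 − 6·8 + 4·(-209) = -903
Comparing — Option 1: S=-1239, Option 2: S=-903. Highest is -903 (Option 2).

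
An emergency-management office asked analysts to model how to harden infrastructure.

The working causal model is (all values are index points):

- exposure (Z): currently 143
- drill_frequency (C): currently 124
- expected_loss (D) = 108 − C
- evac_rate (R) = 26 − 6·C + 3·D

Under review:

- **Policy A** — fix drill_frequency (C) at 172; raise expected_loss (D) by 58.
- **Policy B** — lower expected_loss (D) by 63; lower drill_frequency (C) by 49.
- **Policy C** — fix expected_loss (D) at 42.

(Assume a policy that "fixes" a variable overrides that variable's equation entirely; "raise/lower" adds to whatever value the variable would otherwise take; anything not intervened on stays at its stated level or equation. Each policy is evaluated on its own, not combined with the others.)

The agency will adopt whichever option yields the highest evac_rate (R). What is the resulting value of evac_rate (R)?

Policy A (C := 172, D + 58):
  C = 172
  D = 108 − 172 (+58 from intervention) = -6
  R = 26 − 6·172 + 3·(-6) = -1024
Policy B (D − 63, C − 49):
  C = 124 − 49 = 75
  D = 108 − 75 (−63 from intervention) = -30
  R = 26 − 6·75 + 3·(-30) = -514
Policy C (D := 42):
  C = 124
  D = 42
  R = 26 − 6·124 + 3·42 = -592
Comparing — Policy A: R=-1024, Policy B: R=-514, Policy C: R=-592. Highest is -514 (Policy B).

-514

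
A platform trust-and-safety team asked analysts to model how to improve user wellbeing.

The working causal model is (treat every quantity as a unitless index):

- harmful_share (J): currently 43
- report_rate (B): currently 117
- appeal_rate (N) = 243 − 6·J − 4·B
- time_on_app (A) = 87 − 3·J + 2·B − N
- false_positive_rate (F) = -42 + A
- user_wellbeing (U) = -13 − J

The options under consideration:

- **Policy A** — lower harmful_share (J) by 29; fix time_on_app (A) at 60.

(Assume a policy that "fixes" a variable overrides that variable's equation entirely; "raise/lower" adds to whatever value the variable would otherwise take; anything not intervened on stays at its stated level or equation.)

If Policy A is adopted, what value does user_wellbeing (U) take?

Policy A (J − 29, A := 60):
  J = 43 − 29 = 14
  U = -13 − 14 = -27

-27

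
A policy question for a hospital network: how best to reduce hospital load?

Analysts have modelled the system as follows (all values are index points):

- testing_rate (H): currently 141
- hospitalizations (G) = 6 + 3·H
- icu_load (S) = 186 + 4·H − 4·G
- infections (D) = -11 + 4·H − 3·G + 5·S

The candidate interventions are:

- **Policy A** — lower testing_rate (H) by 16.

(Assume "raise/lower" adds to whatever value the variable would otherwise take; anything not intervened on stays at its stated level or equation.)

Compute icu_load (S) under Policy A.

Policy A (H − 16):
  H = 141 − 16 = 125
  G = 6 + 3·125 = 381
  S = 186 + 4·125 − 4·381 = -838

-838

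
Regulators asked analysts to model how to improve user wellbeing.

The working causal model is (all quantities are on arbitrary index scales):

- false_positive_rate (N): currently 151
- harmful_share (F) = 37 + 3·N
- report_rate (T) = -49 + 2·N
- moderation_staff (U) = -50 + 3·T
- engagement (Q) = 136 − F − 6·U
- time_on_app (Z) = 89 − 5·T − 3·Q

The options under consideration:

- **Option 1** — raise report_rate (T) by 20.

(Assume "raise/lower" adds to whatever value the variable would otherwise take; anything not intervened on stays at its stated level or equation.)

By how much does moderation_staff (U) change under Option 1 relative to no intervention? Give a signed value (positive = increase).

Baseline:
  N = 151
  T = -49 + 2·151 = 253
  U = -50 + 3·253 = 709
Option 1 (T + 20):
  N = 151
  T = -49 + 2·151 (+20 from intervention) = 273
  U = -50 + 3·273 = 769
Change in U: 769 − 709 = 60

60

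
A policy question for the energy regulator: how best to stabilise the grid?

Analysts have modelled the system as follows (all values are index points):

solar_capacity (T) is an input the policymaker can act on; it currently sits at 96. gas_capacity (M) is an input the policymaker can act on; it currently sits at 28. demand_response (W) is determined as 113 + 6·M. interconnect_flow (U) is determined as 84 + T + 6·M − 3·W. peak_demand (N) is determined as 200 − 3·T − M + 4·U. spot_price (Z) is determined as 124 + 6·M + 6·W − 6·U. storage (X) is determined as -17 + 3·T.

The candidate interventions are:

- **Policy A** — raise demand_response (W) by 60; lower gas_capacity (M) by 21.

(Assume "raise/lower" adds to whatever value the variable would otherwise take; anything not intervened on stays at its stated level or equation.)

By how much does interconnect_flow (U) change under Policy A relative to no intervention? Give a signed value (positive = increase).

72

Baseline:
  T = 96
  M = 28
  W = 113 + 6·28 = 281
  U = 84 + 96 + 6·28 − 3·281 = -495
Policy A (W + 60, M − 21):
  T = 96
  M = 28 − 21 = 7
  W = 113 + 6·7 (+60 from intervention) = 215
  U = 84 + 96 + 6·7 − 3·215 = -423
Change in U: -423 − (-495) = 72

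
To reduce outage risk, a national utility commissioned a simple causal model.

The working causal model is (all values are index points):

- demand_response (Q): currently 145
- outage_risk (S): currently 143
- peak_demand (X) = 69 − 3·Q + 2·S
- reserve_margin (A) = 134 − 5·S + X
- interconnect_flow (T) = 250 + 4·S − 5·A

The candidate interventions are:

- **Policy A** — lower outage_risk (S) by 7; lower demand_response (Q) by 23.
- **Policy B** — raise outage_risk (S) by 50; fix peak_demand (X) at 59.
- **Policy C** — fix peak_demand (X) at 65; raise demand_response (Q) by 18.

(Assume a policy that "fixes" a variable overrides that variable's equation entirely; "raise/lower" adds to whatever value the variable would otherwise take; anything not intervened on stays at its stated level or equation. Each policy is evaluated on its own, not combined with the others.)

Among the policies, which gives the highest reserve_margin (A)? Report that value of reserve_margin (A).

Policy A (S − 7, Q − 23):
  Q = 145 − 23 = 122
  S = 143 − 7 = 136
  X = 69 − 3·122 + 2·136 = -25
  A = 134 − 5·136 + (-25) = -571
Policy B (S + 50, X := 59):
  Q = 145
  S = 143 + 50 = 193
  X = 59
  A = 134 − 5·193 + 59 = -772
Policy C (X := 65, Q + 18):
  Q = 145 + 18 = 163
  S = 143
  X = 65
  A = 134 − 5·143 + 65 = -516
Comparing — Policy A: A=-571, Policy B: A=-772, Policy C: A=-516. Highest is -516 (Policy C).

-516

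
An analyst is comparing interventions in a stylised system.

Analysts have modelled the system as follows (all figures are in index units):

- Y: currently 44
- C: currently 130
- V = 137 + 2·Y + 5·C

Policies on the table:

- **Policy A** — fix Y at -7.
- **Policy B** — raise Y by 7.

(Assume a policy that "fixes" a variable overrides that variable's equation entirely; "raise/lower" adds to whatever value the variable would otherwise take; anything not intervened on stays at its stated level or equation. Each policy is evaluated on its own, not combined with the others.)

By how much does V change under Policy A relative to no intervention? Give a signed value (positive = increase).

-102

Baseline:
  Y = 44
  C = 130
  V = 137 + 2·44 + 5·130 = 875
Policy A (Y := -7):
  Y = -7
  C = 130
  V = 137 + 2·(-7) + 5·130 = 773
Change in V: 773 − 875 = -102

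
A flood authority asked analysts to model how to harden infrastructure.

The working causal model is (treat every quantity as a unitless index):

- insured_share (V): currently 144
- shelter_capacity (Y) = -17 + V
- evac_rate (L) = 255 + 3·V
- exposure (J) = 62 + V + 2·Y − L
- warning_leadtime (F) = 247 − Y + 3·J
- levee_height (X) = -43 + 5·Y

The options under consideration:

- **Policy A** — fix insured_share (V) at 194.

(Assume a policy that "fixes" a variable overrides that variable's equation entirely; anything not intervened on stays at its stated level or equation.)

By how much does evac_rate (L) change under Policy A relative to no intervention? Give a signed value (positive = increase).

150

Baseline:
  V = 144
  L = 255 + 3·144 = 687
Policy A (V := 194):
  V = 194
  L = 255 + 3·194 = 837
Change in L: 837 − 687 = 150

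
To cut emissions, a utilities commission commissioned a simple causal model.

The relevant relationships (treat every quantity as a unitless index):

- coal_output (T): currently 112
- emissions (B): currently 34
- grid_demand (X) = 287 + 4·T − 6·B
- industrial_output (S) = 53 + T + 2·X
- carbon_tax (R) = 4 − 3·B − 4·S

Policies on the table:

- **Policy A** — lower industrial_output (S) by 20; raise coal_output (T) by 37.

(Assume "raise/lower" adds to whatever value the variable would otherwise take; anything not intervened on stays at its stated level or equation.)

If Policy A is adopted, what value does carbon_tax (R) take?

-6258

Policy A (S − 20, T + 37):
  T = 112 + 37 = 149
  B = 34
  X = 287 + 4·149 − 6·34 = 679
  S = 53 + 149 + 2·679 (−20 from intervention) = 1540
  R = 4 − 3·34 − 4·1540 = -6258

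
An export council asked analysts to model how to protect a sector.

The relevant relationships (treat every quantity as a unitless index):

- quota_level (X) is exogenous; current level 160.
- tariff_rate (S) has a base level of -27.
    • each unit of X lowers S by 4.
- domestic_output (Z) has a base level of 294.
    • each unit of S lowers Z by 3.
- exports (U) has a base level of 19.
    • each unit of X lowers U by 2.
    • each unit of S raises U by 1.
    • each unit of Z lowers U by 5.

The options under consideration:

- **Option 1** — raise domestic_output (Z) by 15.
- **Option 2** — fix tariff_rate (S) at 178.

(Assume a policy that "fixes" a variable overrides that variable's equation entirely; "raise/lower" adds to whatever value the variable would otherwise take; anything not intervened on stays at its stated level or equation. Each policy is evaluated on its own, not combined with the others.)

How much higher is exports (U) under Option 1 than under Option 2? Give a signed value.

Option 1 (Z + 15):
  X = 160
  S = -27 − 4·160 = -667
  Z = 294 − 3·(-667) (+15 from intervention) = 2310
  U = 19 − 2·160 + (-667) − 5·2310 = -12518
Option 2 (S := 178):
  X = 160
  S = 178
  Z = 294 − 3·178 = -240
  U = 19 − 2·160 + 178 − 5·(-240) = 1077
U: -12518 − 1077 = -13595

-13595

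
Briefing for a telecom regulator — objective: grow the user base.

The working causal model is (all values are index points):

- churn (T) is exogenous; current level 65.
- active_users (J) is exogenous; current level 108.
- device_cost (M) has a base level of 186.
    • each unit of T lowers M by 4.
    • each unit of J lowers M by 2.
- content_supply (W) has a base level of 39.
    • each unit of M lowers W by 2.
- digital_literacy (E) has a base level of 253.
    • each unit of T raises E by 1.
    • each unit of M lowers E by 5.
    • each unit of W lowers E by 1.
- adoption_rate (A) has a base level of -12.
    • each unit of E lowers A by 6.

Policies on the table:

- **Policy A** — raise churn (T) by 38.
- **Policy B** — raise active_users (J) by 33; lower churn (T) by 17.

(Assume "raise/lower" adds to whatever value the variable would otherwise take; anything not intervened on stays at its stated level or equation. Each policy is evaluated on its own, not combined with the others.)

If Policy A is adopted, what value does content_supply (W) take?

923

Policy A (T + 38):
  T = 65 + 38 = 103
  J = 108
  M = 186 − 4·103 − 2·108 = -442
  W = 39 − 2·(-442) = 923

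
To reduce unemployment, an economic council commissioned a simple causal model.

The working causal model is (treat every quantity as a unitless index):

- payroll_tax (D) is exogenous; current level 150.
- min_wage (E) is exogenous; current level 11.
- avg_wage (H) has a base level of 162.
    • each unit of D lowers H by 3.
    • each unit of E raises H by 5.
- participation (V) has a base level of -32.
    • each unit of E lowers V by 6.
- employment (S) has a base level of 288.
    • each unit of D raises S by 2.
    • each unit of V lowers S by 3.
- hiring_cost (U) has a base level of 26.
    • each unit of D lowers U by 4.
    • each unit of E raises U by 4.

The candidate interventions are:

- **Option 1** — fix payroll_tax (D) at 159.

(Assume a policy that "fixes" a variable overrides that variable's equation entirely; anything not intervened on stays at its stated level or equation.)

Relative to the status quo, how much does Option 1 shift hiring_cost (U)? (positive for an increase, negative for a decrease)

-36

Baseline:
  D = 150
  E = 11
  U = 26 − 4·150 + 4·11 = -530
Option 1 (D := 159):
  D = 159
  E = 11
  U = 26 − 4·159 + 4·11 = -566
Change in U: -566 − (-530) = -36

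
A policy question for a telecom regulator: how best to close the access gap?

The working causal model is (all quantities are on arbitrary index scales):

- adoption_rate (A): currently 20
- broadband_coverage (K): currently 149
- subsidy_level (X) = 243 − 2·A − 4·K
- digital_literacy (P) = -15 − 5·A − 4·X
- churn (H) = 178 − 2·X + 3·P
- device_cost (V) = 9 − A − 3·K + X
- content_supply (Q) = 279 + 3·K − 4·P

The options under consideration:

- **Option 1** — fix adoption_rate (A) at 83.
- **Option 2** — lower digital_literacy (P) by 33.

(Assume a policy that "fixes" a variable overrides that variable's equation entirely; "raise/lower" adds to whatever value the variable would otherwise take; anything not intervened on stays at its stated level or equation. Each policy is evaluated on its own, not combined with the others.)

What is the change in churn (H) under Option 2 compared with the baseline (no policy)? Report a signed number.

-99

Baseline:
  A = 20
  K = 149
  X = 243 − 2·20 − 4·149 = -393
  P = -15 − 5·20 − 4·(-393) = 1457
  H = 178 − 2·(-393) + 3·1457 = 5335
Option 2 (P − 33):
  A = 20
  K = 149
  X = 243 − 2·20 − 4·149 = -393
  P = -15 − 5·20 − 4·(-393) (−33 from intervention) = 1424
  H = 178 − 2·(-393) + 3·1424 = 5236
Change in H: 5236 − 5335 = -99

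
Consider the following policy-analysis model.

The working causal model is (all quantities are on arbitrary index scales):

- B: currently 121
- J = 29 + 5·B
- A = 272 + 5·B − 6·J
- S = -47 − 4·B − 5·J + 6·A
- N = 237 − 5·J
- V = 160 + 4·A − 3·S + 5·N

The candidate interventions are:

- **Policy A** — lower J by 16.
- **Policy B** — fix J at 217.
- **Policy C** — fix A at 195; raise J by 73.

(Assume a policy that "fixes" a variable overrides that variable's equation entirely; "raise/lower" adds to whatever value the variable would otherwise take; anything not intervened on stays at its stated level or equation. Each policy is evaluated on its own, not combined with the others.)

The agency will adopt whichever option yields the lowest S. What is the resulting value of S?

Policy A (J − 16):
  B = 121
  J = 29 + 5·121 (−16 from intervention) = 618
  A = 272 + 5·121 − 6·618 = -2831
  S = -47 − 4·121 − 5·618 + 6·(-2831) = -20607
Policy B (J := 217):
  B = 121
  J = 217
  A = 272 + 5·121 − 6·217 = -425
  S = -47 − 4·121 − 5·217 + 6·(-425) = -4166
Policy C (A := 195, J + 73):
  B = 121
  J = 29 + 5·121 (+73 from intervention) = 707
  A = 195
  S = -47 − 4·121 − 5·707 + 6·195 = -2896
Comparing — Policy A: S=-20607, Policy B: S=-4166, Policy C: S=-2896. Lowest is -20607 (Policy A).

-20607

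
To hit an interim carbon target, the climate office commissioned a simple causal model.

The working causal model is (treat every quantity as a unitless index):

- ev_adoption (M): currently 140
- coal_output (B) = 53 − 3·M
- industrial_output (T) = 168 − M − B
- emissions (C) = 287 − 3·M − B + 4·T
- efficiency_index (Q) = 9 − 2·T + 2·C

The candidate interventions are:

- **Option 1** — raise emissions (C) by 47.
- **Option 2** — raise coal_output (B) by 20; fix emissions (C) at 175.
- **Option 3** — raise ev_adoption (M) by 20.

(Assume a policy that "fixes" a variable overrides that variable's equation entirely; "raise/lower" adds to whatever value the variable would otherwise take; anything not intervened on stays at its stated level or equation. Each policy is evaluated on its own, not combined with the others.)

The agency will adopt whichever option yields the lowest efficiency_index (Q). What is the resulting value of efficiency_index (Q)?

-391

Option 1 (C + 47):
  M = 140
  B = 53 − 3·140 = -367
  T = 168 − 140 − (-367) = 395
  C = 287 − 3·140 − (-367) + 4·395 (+47 from intervention) = 1861
  Q = 9 − 2·395 + 2·1861 = 2941
Option 2 (B + 20, C := 175):
  M = 140
  B = 53 − 3·140 (+20 from intervention) = -347
  T = 168 − 140 − (-347) = 375
  C = 175
  Q = 9 − 2·375 + 2·175 = -391
Option 3 (M + 20):
  M = 140 + 20 = 160
  B = 53 − 3·160 = -427
  T = 168 − 160 − (-427) = 435
  C = 287 − 3·160 − (-427) + 4·435 = 1974
  Q = 9 − 2·435 + 2·1974 = 3087
Comparing — Option 1: Q=2941, Option 2: Q=-391, Option 3: Q=3087. Lowest is -391 (Option 2).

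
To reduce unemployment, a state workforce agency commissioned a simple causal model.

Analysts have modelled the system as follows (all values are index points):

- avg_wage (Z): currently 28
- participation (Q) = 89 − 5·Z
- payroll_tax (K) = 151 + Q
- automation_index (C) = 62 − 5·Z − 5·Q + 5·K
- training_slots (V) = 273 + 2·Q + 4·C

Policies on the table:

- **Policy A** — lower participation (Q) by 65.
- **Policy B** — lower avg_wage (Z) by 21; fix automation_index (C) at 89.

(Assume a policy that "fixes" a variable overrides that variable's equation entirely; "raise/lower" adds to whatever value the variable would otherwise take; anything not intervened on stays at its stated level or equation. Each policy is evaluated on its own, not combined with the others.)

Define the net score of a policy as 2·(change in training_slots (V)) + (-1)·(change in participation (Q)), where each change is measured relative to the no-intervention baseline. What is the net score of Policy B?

-4389

Baseline:
  Z = 28
  Q = 89 − 5·28 = -51
  K = 151 + (-51) = 100
  C = 62 − 5·28 − 5·(-51) + 5·100 = 677
  V = 273 + 2·(-51) + 4·677 = 2879
Policy B (Z − 21, C := 89):
  Z = 28 − 21 = 7
  Q = 89 − 5·7 = 54
  K = 151 + 54 = 205
  C = 89
  V = 273 + 2·54 + 4·89 = 737
ΔV = 737 − 2879 = -2142; ΔQ = 54 − (-51) = 105
Score = 2·(-2142) + (-1)·105 = -4389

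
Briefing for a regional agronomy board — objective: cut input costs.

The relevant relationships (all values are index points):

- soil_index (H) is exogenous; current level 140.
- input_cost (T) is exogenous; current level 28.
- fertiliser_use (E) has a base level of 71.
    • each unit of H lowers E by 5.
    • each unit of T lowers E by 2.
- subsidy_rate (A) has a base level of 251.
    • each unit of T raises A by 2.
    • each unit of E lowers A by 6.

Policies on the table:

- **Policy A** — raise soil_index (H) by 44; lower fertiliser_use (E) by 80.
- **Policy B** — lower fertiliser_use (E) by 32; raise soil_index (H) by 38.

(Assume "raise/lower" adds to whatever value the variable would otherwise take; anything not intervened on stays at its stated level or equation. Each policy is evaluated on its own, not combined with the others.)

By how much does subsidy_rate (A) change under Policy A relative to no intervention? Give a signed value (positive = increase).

Baseline:
  H = 140
  T = 28
  E = 71 − 5·140 − 2·28 = -685
  A = 251 + 2·28 − 6·(-685) = 4417
Policy A (H + 44, E − 80):
  H = 140 + 44 = 184
  T = 28
  E = 71 − 5·184 − 2·28 (−80 from intervention) = -985
  A = 251 + 2·28 − 6·(-985) = 6217
Change in A: 6217 − 4417 = 1800

1800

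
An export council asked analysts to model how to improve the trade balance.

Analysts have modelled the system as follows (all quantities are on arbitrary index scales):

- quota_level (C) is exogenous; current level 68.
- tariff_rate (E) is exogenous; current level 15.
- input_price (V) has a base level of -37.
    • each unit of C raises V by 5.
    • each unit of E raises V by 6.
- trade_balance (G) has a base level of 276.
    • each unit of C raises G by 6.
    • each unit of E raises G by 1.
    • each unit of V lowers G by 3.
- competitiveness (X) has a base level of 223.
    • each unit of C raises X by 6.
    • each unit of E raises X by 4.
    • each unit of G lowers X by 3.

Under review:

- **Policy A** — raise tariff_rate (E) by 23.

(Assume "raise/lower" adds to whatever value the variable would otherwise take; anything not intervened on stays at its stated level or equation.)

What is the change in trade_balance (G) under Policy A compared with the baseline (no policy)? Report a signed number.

Baseline:
  C = 68
  E = 15
  V = -37 + 5·68 + 6·15 = 393
  G = 276 + 6·68 + 15 − 3·393 = -480
Policy A (E + 23):
  C = 68
  E = 15 + 23 = 38
  V = -37 + 5·68 + 6·38 = 531
  G = 276 + 6·68 + 38 − 3·531 = -871
Change in G: -871 − (-480) = -391

-391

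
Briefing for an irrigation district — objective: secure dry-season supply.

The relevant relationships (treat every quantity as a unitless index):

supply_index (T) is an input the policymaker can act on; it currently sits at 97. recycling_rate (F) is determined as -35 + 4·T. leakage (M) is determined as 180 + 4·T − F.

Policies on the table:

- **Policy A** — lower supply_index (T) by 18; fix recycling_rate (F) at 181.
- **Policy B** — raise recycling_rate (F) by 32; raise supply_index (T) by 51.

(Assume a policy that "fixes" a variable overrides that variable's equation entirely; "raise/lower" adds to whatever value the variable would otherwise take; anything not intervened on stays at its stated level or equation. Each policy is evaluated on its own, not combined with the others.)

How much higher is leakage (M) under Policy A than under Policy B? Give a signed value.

Policy A (T − 18, F := 181):
  T = 97 − 18 = 79
  F = 181
  M = 180 + 4·79 − 181 = 315
Policy B (F + 32, T + 51):
  T = 97 + 51 = 148
  F = -35 + 4·148 (+32 from intervention) = 589
  M = 180 + 4·148 − 589 = 183
M: 315 − 183 = 132

132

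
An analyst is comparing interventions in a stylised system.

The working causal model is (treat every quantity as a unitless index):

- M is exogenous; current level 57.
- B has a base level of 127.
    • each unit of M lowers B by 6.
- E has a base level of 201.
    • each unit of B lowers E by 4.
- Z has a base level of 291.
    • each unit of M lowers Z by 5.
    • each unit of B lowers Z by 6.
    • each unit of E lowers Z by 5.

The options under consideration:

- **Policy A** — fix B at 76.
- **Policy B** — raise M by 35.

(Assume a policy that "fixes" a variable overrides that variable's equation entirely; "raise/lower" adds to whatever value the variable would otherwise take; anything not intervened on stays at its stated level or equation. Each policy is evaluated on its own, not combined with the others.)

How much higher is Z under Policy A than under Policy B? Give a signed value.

Policy A (B := 76):
  M = 57
  B = 76
  E = 201 − 4·76 = -103
  Z = 291 − 5·57 − 6·76 − 5·(-103) = 65
Policy B (M + 35):
  M = 57 + 35 = 92
  B = 127 − 6·92 = -425
  E = 201 − 4·(-425) = 1901
  Z = 291 − 5·92 − 6·(-425) − 5·1901 = -7124
Z: 65 − (-7124) = 7189

7189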